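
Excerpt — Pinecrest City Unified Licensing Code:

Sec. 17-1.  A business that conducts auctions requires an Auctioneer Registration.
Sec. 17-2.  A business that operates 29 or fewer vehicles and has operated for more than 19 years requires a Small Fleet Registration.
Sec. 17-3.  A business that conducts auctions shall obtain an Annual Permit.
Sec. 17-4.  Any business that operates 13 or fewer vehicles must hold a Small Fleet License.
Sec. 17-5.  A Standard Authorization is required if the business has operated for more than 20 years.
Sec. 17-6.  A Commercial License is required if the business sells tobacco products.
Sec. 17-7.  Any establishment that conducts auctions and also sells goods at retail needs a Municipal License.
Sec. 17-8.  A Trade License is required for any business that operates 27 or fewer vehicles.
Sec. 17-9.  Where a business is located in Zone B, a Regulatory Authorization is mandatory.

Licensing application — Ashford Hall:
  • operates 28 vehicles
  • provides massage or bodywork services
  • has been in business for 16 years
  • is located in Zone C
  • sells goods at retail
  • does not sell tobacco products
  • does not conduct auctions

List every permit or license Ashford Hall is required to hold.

Sec. 17-1. does not conduct auctions → Auctioneer Registration not required.
Sec. 17-2. vehicles 28 ≤ 29; years in business 16 ≤ 19 → Small Fleet Registration not required.
Sec. 17-3. does not conduct auctions → Annual Permit not required.
Sec. 17-4. vehicles 28 > 13 → Small Fleet License not required.
Sec. 17-5. years in business 16 ≤ 20 → Standard Authorization not required.
Sec. 17-6. does not sell tobacco products → Commercial License not required.
Sec. 17-7. does not conduct auctions; sells goods at retail → Municipal License not required.
Sec. 17-8. vehicles 28 > 27 → Trade License not required.
Sec. 17-9. is located in Zone C (not: is located in Zone B) → Regulatory Authorization not required.

None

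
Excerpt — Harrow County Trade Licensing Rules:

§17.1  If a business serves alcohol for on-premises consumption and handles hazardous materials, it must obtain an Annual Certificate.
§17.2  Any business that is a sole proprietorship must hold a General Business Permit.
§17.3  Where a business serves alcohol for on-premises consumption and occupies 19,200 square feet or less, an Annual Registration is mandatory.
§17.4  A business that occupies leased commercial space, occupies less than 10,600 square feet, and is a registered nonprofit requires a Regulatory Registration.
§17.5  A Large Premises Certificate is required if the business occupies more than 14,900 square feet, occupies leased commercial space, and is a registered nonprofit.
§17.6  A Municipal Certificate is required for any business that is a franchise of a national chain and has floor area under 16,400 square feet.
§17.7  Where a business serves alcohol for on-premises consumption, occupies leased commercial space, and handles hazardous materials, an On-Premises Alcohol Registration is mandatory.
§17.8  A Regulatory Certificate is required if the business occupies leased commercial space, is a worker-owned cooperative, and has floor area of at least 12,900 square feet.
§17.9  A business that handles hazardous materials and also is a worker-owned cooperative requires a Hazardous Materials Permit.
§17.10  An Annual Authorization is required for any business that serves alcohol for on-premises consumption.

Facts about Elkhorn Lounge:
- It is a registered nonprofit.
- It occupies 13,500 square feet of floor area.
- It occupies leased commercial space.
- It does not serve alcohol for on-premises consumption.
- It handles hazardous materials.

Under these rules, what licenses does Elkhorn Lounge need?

§17.1 does not serve alcohol for on-premises consumption; handles hazardous materials → Annual Certificate not required.
§17.2 is a registered nonprofit (not: is a sole proprietorship) → General Business Permit not required.
§17.3 does not serve alcohol for on-premises consumption; floor area 13,500 square feet ≤ 19,200 square feet → Annual Registration not required.
§17.4 occupies leased commercial space; floor area 13,500 square feet ≥ 10,600 square feet; is a registered nonprofit → Regulatory Registration not required.
§17.5 floor area 13,500 square feet ≤ 14,900 square feet; occupies leased commercial space; is a registered nonprofit → Large Premises Certificate not required.
§17.6 is a registered nonprofit (not: is a franchise of a national chain); floor area 13,500 square feet < 16,400 square feet → Municipal Certificate not required.
§17.7 does not serve alcohol for on-premises consumption; occupies leased commercial space; handles hazardous materials → On-Premises Alcohol Registration not required.
§17.8 occupies leased commercial space; is a registered nonprofit (not: is a worker-owned cooperative); floor area 13,500 square feet ≥ 12,900 square feet → Regulatory Certificate not required.
§17.9 handles hazardous materials; is a registered nonprofit (not: is a worker-owned cooperative) → Hazardous Materials Permit not required.
§17.10 does not serve alcohol for on-premises consumption → Annual Authorization not required.

None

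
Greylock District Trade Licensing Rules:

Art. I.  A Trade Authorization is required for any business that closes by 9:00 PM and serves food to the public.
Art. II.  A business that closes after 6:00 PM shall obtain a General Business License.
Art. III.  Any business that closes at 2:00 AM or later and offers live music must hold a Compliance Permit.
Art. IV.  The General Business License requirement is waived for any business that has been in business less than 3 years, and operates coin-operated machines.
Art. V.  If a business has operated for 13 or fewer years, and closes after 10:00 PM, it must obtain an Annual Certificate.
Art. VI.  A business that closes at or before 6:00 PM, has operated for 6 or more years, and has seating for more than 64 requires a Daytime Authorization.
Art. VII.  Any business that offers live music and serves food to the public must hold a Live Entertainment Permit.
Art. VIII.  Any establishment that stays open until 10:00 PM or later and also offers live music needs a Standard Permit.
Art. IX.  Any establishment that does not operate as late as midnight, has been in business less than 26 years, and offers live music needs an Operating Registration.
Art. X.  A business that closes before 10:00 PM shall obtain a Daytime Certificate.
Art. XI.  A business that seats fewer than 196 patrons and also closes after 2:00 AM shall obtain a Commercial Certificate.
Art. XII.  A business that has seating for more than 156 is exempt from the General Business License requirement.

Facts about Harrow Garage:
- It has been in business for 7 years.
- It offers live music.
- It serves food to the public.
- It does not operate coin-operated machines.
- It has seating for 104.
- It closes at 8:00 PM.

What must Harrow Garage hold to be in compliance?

Art. I. closes 8:00 PM, at/before 9:00 PM; serves food to the public → Trade Authorization required.
Art. II. closes 8:00 PM, after 6:00 PM → General Business License required.
Art. III. closes 8:00 PM, at/before 2:00 AM; offers live music → Compliance Permit not required.
Art. IV. years in business 7 ≥ 3; does not operate coin-operated machines → General Business License exemption does not apply.
Art. V. years in business 7 ≤ 13; closes 8:00 PM, at/before 10:00 PM → Annual Certificate not required.
Art. VI. closes 8:00 PM, after 6:00 PM; years in business 7 ≥ 6; seating 104 > 64 → Daytime Authorization not required.
Art. VII. offers live music; serves food to the public → Live Entertainment Permit required.
Art. VIII. closes 8:00 PM, at/before 10:00 PM; offers live music → Standard Permit not required.
Art. IX. closes 8:00 PM, at/before midnight; years in business 7 < 26; offers live music → Operating Registration required.
Art. X. closes 8:00 PM, at/before 10:00 PM → Daytime Certificate required.
Art. XI. seating 104 < 196; closes 8:00 PM, at/before 2:00 AM → Commercial Certificate not required.
Art. XII. seating 104 ≤ 156 → General Business License exemption does not apply.

Daytime Certificate, General Business License, Live Entertainment Permit, Operating Registration, Trade Authorization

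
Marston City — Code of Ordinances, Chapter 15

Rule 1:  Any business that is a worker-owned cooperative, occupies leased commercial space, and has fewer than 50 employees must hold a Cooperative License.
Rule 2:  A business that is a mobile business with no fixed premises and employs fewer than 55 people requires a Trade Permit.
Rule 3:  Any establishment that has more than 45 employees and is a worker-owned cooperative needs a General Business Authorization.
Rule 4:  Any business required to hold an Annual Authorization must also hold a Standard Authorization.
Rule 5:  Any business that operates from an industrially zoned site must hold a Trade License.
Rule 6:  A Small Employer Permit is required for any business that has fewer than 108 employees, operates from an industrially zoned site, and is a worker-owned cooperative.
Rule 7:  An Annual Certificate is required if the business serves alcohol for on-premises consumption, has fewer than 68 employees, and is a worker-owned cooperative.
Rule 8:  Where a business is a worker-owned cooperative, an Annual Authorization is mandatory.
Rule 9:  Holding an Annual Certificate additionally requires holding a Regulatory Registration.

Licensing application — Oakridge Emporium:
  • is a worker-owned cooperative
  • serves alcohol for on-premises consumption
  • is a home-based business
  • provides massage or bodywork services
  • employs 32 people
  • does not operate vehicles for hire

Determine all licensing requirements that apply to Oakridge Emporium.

Annual Authorization, Annual Certificate, Regulatory Registration, Standard Authorization

Rule 1: is a worker-owned cooperative; is a home-based business (not: occupies leased commercial space); employees 32 < 50 → Cooperative License not required.
Rule 2: is a home-based business (not: is a mobile business with no fixed premises); employees 32 < 55 → Trade Permit not required.
Rule 3: employees 32 ≤ 45; is a worker-owned cooperative → General Business Authorization not required.
Rule 4: Annual Authorization is required → Standard Authorization also required.
Rule 5: is a home-based business (not: operates from an industrially zoned site) → Trade License not required.
Rule 6: employees 32 < 108; is a home-based business (not: operates from an industrially zoned site); is a worker-owned cooperative → Small Employer Permit not required.
Rule 7: serves alcohol for on-premises consumption; employees 32 < 68; is a worker-owned cooperative → Annual Certificate required.
Rule 8: is a worker-owned cooperative → Annual Authorization required.
Rule 9: Annual Certificate is required → Regulatory Registration also required.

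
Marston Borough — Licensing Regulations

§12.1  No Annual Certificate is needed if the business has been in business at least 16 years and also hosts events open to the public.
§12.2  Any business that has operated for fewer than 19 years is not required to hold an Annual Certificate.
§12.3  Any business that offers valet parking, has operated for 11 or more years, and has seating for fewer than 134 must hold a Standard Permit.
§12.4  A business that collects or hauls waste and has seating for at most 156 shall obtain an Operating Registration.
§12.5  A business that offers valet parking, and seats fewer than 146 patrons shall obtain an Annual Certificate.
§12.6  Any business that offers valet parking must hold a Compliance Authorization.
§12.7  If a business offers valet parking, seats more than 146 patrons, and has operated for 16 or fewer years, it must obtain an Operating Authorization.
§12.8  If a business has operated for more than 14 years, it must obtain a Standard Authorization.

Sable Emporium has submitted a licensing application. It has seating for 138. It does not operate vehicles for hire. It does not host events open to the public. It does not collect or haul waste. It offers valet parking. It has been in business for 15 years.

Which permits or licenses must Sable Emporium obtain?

§12.1 years in business 15 < 16; does not host events open to the public → Annual Certificate exemption does not apply.
§12.2 years in business 15 < 19 → exempt from Annual Certificate.
§12.3 offers valet parking; years in business 15 ≥ 11; seating 138 ≥ 134 → Standard Permit not required.
§12.4 does not collect or haul waste; seating 138 ≤ 156 → Operating Registration not required.
§12.5 offers valet parking; seating 138 < 146 → Annual Certificate required.
§12.6 offers valet parking → Compliance Authorization required.
§12.7 offers valet parking; seating 138 ≤ 146; years in business 15 ≤ 16 → Operating Authorization not required.
§12.8 years in business 15 > 14 → Standard Authorization required.

Compliance Authorization, Standard Authorization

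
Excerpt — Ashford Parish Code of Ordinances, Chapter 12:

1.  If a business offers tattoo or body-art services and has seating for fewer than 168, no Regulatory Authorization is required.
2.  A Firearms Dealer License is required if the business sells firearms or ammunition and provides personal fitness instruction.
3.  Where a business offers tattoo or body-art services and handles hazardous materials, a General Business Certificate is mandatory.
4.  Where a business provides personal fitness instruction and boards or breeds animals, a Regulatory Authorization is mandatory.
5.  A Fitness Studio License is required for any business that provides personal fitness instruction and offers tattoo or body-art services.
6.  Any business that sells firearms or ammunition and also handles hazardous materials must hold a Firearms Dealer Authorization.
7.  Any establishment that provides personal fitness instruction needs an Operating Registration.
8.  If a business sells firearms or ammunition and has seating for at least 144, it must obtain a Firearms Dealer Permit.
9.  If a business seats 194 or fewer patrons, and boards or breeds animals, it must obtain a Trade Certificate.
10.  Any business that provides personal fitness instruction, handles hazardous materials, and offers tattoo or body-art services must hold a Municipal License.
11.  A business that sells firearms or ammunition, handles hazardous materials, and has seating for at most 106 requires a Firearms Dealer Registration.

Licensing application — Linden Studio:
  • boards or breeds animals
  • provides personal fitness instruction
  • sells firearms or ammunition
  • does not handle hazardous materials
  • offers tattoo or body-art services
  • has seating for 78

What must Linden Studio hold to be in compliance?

Firearms Dealer License, Fitness Studio License, Operating Registration, Trade Certificate

1. offers tattoo or body-art services; seating 78 < 168 → exempt from Regulatory Authorization.
2. sells firearms or ammunition; provides personal fitness instruction → Firearms Dealer License required.
3. offers tattoo or body-art services; does not handle hazardous materials → General Business Certificate not required.
4. provides personal fitness instruction; boards or breeds animals → Regulatory Authorization required.
5. provides personal fitness instruction; offers tattoo or body-art services → Fitness Studio License required.
6. sells firearms or ammunition; does not handle hazardous materials → Firearms Dealer Authorization not required.
7. provides personal fitness instruction → Operating Registration required.
8. sells firearms or ammunition; seating 78 < 144 → Firearms Dealer Permit not required.
9. seating 78 ≤ 194; boards or breeds animals → Trade Certificate required.
10. provides personal fitness instruction; does not handle hazardous materials; offers tattoo or body-art services → Municipal License not required.
11. sells firearms or ammunition; does not handle hazardous materials; seating 78 ≤ 106 → Firearms Dealer Registration not required.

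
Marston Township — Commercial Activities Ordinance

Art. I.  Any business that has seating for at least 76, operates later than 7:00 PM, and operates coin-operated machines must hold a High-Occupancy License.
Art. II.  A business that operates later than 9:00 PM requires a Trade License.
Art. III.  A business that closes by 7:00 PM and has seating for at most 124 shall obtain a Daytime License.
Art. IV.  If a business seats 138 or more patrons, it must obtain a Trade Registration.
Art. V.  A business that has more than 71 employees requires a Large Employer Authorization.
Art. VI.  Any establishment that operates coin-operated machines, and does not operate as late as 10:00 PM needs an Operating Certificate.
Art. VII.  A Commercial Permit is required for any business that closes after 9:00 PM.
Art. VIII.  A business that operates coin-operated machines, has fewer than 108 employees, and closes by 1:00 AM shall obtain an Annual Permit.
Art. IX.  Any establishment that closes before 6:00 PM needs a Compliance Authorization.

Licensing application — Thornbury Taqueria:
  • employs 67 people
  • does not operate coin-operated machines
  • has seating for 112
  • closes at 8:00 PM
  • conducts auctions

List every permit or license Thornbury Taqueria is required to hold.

Art. I. seating 112 ≥ 76; closes 8:00 PM, after 7:00 PM; does not operate coin-operated machines → High-Occupancy License not required.
Art. II. closes 8:00 PM, at/before 9:00 PM → Trade License not required.
Art. III. closes 8:00 PM, after 7:00 PM; seating 112 ≤ 124 → Daytime License not required.
Art. IV. seating 112 < 138 → Trade Registration not required.
Art. V. employees 67 ≤ 71 → Large Employer Authorization not required.
Art. VI. does not operate coin-operated machines; closes 8:00 PM, at/before 10:00 PM → Operating Certificate not required.
Art. VII. closes 8:00 PM, at/before 9:00 PM → Commercial Permit not required.
Art. VIII. does not operate coin-operated machines; employees 67 < 108; closes 8:00 PM, at/before 1:00 AM → Annual Permit not required.
Art. IX. closes 8:00 PM, after 6:00 PM → Compliance Authorization not required.

None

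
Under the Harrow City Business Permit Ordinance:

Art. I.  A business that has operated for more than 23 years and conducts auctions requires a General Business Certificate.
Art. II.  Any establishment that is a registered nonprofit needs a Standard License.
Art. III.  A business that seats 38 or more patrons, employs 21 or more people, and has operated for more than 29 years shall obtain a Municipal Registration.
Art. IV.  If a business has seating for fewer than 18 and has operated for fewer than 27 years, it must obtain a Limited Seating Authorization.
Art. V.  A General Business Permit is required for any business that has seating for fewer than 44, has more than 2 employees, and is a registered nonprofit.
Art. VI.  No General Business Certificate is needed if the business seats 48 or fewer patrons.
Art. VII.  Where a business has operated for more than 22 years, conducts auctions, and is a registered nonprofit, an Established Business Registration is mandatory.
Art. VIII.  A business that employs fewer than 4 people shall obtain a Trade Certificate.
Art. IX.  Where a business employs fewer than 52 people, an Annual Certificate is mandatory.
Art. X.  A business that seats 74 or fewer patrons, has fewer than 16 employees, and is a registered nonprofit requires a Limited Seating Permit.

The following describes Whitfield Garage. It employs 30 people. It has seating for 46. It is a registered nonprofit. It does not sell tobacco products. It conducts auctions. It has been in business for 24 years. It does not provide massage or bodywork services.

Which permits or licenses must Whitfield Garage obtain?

Annual Certificate, Established Business Registration, Standard License

Art. I. years in business 24 > 23; conducts auctions → General Business Certificate required.
Art. II. is a registered nonprofit → Standard License required.
Art. III. seating 46 ≥ 38; employees 30 ≥ 21; years in business 24 ≤ 29 → Municipal Registration not required.
Art. IV. seating 46 ≥ 18; years in business 24 < 27 → Limited Seating Authorization not required.
Art. V. seating 46 ≥ 44; employees 30 > 2; is a registered nonprofit → General Business Permit not required.
Art. VI. seating 46 ≤ 48 → exempt from General Business Certificate.
Art. VII. years in business 24 > 22; conducts auctions; is a registered nonprofit → Established Business Registration required.
Art. VIII. employees 30 ≥ 4 → Trade Certificate not required.
Art. IX. employees 30 < 52 → Annual Certificate required.
Art. X. seating 46 ≤ 74; employees 30 ≥ 16; is a registered nonprofit → Limited Seating Permit not required.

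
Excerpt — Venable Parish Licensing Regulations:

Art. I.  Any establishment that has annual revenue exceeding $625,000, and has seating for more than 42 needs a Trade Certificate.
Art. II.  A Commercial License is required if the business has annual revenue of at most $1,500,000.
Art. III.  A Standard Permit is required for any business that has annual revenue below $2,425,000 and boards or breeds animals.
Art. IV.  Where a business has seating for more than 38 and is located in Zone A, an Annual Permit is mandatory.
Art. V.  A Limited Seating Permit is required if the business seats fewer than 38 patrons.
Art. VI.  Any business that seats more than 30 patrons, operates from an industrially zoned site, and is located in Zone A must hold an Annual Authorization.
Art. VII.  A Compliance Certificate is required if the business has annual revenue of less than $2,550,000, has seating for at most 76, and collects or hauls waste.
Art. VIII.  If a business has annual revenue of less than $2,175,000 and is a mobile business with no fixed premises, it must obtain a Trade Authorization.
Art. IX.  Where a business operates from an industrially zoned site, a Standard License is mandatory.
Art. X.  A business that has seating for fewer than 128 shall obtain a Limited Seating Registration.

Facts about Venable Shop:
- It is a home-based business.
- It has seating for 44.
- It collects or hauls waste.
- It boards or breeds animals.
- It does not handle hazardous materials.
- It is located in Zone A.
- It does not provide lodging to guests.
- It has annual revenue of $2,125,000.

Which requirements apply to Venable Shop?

Art. I. revenue $2,125,000 > $625,000; seating 44 > 42 → Trade Certificate required.
Art. II. revenue $2,125,000 > $1,500,000 → Commercial License not required.
Art. III. revenue $2,125,000 < $2,425,000; boards or breeds animals → Standard Permit required.
Art. IV. seating 44 > 38; is located in Zone A → Annual Permit required.
Art. V. seating 44 ≥ 38 → Limited Seating Permit not required.
Art. VI. seating 44 > 30; is a home-based business (not: operates from an industrially zoned site); is located in Zone A → Annual Authorization not required.
Art. VII. revenue $2,125,000 < $2,550,000; seating 44 ≤ 76; collects or hauls waste → Compliance Certificate required.
Art. VIII. revenue $2,125,000 < $2,175,000; is a home-based business (not: is a mobile business with no fixed premises) → Trade Authorization not required.
Art. IX. is a home-based business (not: operates from an industrially zoned site) → Standard License not required.
Art. X. seating 44 < 128 → Limited Seating Registration required.

Annual Permit, Compliance Certificate, Limited Seating Registration, Standard Permit, Trade Certificate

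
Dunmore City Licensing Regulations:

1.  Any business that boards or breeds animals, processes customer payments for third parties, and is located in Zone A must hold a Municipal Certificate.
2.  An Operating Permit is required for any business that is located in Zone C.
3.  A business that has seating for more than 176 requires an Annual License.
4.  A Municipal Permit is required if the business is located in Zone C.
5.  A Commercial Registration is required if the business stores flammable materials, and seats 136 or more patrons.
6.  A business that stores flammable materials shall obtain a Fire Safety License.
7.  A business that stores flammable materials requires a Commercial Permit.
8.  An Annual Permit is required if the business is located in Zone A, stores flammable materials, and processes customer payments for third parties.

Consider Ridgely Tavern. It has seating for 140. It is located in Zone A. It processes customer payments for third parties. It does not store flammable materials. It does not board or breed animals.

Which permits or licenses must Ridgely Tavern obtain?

1. does not board or breed animals; processes customer payments for third parties; is located in Zone A → Municipal Certificate not required.
2. is located in Zone A (not: is located in Zone C) → Operating Permit not required.
3. seating 140 ≤ 176 → Annual License not required.
4. is located in Zone A (not: is located in Zone C) → Municipal Permit not required.
5. does not store flammable materials; seating 140 ≥ 136 → Commercial Registration not required.
6. does not store flammable materials → Fire Safety License not required.
7. does not store flammable materials → Commercial Permit not required.
8. is located in Zone A; does not store flammable materials; processes customer payments for third parties → Annual Permit not required.

None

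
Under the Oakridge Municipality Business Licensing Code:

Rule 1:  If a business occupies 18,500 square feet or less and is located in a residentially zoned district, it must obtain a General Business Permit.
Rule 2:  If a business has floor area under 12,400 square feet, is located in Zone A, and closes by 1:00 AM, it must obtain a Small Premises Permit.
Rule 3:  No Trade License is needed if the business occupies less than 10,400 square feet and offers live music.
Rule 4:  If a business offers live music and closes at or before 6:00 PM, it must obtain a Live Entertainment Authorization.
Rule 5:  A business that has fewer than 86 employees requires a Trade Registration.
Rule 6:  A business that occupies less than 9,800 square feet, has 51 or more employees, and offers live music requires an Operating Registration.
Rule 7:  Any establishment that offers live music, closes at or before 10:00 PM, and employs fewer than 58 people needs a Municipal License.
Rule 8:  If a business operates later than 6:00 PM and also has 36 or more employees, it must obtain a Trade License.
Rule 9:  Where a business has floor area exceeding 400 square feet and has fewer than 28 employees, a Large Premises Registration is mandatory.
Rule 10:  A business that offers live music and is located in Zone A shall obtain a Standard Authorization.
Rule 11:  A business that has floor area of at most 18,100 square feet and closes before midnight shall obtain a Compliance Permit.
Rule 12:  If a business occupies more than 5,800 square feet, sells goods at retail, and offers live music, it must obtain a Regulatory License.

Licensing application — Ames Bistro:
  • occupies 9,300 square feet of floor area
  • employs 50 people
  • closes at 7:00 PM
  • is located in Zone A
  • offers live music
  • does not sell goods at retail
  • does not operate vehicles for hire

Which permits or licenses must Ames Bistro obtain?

Rule 1: floor area 9,300 square feet ≤ 18,500 square feet; is located in Zone A (not: is located in a residentially zoned district) → General Business Permit not required.
Rule 2: floor area 9,300 square feet < 12,400 square feet; is located in Zone A; closes 7:00 PM, at/before 1:00 AM → Small Premises Permit required.
Rule 3: floor area 9,300 square feet < 10,400 square feet; offers live music → exempt from Trade License.
Rule 4: offers live music; closes 7:00 PM, after 6:00 PM → Live Entertainment Authorization not required.
Rule 5: employees 50 < 86 → Trade Registration required.
Rule 6: floor area 9,300 square feet < 9,800 square feet; employees 50 < 51; offers live music → Operating Registration not required.
Rule 7: offers live music; closes 7:00 PM, at/before 10:00 PM; employees 50 < 58 → Municipal License required.
Rule 8: closes 7:00 PM, after 6:00 PM; employees 50 ≥ 36 → Trade License required.
Rule 9: floor area 9,300 square feet > 400 square feet; employees 50 ≥ 28 → Large Premises Registration not required.
Rule 10: offers live music; is located in Zone A → Standard Authorization required.
Rule 11: floor area 9,300 square feet ≤ 18,100 square feet; closes 7:00 PM, at/before midnight → Compliance Permit required.
Rule 12: floor area 9,300 square feet > 5,800 square feet; does not sell goods at retail; offers live music → Regulatory License not required.

Compliance Permit, Municipal License, Small Premises Permit, Standard Authorization, Trade Registration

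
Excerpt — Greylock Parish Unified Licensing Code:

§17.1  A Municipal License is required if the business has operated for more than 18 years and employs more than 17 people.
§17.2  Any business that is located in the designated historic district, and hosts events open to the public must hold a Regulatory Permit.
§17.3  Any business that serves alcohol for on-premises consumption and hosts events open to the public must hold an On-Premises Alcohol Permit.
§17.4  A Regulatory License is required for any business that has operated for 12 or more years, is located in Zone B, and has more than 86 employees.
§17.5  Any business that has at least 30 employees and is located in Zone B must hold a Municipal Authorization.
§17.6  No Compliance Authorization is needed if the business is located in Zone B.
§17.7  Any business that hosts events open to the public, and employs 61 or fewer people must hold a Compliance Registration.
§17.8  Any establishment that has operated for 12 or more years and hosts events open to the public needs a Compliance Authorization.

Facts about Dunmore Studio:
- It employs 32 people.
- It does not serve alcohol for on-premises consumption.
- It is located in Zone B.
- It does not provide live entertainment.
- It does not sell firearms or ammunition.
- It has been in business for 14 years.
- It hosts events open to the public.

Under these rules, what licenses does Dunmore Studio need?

Compliance Registration, Municipal Authorization

§17.1 years in business 14 ≤ 18; employees 32 > 17 → Municipal License not required.
§17.2 is located in Zone B (not: is located in the designated historic district); hosts events open to the public → Regulatory Permit not required.
§17.3 does not serve alcohol for on-premises consumption; hosts events open to the public → On-Premises Alcohol Permit not required.
§17.4 years in business 14 ≥ 12; is located in Zone B; employees 32 ≤ 86 → Regulatory License not required.
§17.5 employees 32 ≥ 30; is located in Zone B → Municipal Authorization required.
§17.6 is located in Zone B → exempt from Compliance Authorization.
§17.7 hosts events open to the public; employees 32 ≤ 61 → Compliance Registration required.
§17.8 years in business 14 ≥ 12; hosts events open to the public → Compliance Authorization required.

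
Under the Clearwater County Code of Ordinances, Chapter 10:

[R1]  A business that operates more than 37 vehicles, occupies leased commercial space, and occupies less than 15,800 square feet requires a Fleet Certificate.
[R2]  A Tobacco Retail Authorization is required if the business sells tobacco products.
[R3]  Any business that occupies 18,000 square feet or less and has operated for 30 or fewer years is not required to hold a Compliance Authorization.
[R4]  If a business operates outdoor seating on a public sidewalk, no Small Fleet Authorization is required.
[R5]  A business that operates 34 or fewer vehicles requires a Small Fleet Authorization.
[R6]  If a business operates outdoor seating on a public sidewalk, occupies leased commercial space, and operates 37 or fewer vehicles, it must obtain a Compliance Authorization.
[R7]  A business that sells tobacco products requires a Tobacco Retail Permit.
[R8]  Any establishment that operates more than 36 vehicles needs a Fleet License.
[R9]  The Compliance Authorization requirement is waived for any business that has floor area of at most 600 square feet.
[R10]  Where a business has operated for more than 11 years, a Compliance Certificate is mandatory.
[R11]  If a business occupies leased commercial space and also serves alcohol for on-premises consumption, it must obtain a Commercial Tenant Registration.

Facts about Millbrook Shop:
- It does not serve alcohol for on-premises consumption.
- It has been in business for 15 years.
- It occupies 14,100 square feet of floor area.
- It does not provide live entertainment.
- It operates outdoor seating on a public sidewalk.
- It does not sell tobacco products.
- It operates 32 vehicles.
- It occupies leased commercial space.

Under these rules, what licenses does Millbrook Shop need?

Compliance Certificate

[R1] vehicles 32 ≤ 37; occupies leased commercial space; floor area 14,100 square feet < 15,800 square feet → Fleet Certificate not required.
[R2] does not sell tobacco products → Tobacco Retail Authorization not required.
[R3] floor area 14,100 square feet ≤ 18,000 square feet; years in business 15 ≤ 30 → exempt from Compliance Authorization.
[R4] operates outdoor seating on a public sidewalk → exempt from Small Fleet Authorization.
[R5] vehicles 32 ≤ 34 → Small Fleet Authorization required.
[R6] operates outdoor seating on a public sidewalk; occupies leased commercial space; vehicles 32 ≤ 37 → Compliance Authorization required.
[R7] does not sell tobacco products → Tobacco Retail Permit not required.
[R8] vehicles 32 ≤ 36 → Fleet License not required.
[R9] floor area 14,100 square feet > 600 square feet → Compliance Authorization exemption does not apply.
[R10] years in business 15 > 11 → Compliance Certificate required.
[R11] occupies leased commercial space; does not serve alcohol for on-premises consumption → Commercial Tenant Registration not required.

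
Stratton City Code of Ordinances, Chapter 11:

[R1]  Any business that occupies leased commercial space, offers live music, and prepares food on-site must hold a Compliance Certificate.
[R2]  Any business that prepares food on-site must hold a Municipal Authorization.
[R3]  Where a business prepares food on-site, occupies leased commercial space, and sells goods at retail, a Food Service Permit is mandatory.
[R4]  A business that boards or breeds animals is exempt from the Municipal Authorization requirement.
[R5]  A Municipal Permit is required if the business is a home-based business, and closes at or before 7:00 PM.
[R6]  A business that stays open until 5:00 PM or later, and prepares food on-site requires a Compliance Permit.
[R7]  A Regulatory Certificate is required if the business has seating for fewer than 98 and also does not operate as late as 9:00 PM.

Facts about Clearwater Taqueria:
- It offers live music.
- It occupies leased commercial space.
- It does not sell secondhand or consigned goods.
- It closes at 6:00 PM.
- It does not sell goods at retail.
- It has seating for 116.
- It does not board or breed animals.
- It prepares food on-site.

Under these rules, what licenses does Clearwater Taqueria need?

Compliance Certificate, Compliance Permit, Municipal Authorization

[R1] occupies leased commercial space; offers live music; prepares food on-site → Compliance Certificate required.
[R2] prepares food on-site → Municipal Authorization required.
[R3] prepares food on-site; occupies leased commercial space; does not sell goods at retail → Food Service Permit not required.
[R4] does not board or breed animals → Municipal Authorization exemption does not apply.
[R5] occupies leased commercial space (not: is a home-based business); closes 6:00 PM, at/before 7:00 PM → Municipal Permit not required.
[R6] closes 6:00 PM, after 5:00 PM; prepares food on-site → Compliance Permit required.
[R7] seating 116 ≥ 98; closes 6:00 PM, at/before 9:00 PM → Regulatory Certificate not required.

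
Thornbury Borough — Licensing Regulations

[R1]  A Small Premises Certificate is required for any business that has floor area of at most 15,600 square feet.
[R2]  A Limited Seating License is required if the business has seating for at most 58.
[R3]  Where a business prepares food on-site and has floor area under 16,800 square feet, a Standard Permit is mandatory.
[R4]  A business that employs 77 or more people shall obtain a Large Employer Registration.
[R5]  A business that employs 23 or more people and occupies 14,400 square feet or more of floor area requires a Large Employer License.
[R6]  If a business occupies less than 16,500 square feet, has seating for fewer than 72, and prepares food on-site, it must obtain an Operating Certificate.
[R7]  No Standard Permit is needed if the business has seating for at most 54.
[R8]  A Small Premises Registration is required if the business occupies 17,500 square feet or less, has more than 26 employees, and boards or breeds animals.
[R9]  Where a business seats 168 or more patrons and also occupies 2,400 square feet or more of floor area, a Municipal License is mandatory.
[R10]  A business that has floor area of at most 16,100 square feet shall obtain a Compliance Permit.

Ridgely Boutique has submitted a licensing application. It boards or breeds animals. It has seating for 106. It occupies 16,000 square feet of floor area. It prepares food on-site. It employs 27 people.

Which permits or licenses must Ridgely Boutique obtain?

[R1] floor area 16,000 square feet > 15,600 square feet → Small Premises Certificate not required.
[R2] seating 106 > 58 → Limited Seating License not required.
[R3] prepares food on-site; floor area 16,000 square feet < 16,800 square feet → Standard Permit required.
[R4] employees 27 < 77 → Large Employer Registration not required.
[R5] employees 27 ≥ 23; floor area 16,000 square feet ≥ 14,400 square feet → Large Employer License required.
[R6] floor area 16,000 square feet < 16,500 square feet; seating 106 ≥ 72; prepares food on-site → Operating Certificate not required.
[R7] seating 106 > 54 → Standard Permit exemption does not apply.
[R8] floor area 16,000 square feet ≤ 17,500 square feet; employees 27 > 26; boards or breeds animals → Small Premises Registration required.
[R9] seating 106 < 168; floor area 16,000 square feet ≥ 2,400 square feet → Municipal License not required.
[R10] floor area 16,000 square feet ≤ 16,100 square feet → Compliance Permit required.

Compliance Permit, Large Employer License, Small Premises Registration, Standard Permit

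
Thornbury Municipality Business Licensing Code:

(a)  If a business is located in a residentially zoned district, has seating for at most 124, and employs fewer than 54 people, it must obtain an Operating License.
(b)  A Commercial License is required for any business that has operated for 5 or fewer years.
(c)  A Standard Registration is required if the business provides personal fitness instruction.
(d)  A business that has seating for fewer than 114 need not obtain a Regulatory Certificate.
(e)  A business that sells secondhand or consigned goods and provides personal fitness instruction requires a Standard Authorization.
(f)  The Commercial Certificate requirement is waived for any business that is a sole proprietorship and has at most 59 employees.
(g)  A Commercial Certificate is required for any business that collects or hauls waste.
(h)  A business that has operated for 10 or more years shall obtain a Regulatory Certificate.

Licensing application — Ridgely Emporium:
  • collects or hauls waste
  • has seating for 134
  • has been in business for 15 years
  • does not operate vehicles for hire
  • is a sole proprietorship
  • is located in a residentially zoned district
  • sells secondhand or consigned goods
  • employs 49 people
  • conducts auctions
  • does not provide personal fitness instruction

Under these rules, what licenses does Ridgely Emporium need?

(a) is located in a residentially zoned district; seating 134 > 124; employees 49 < 54 → Operating License not required.
(b) years in business 15 > 5 → Commercial License not required.
(c) does not provide personal fitness instruction → Standard Registration not required.
(d) seating 134 ≥ 114 → Regulatory Certificate exemption does not apply.
(e) sells secondhand or consigned goods; does not provide personal fitness instruction → Standard Authorization not required.
(f) is a sole proprietorship; employees 49 ≤ 59 → exempt from Commercial Certificate.
(g) collects or hauls waste → Commercial Certificate required.
(h) years in business 15 ≥ 10 → Regulatory Certificate required.

Regulatory Certificate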